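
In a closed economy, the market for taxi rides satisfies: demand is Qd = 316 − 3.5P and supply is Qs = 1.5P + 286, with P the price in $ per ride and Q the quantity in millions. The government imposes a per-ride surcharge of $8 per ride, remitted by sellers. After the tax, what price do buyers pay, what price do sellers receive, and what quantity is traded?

Before the tax: set 316 − 3.5P = 1.5P + 286 → P* = $6, Q* = 295.
With the tax collected from sellers, supply shifts: Qs = 1.5(P − 8) + 286.
Solving gives Q = 286.6 with buyers paying $8.4 and sellers receiving $0.4 (the $8 wedge).

Buyers pay $8.4; sellers receive $0.4; quantity = 286.6.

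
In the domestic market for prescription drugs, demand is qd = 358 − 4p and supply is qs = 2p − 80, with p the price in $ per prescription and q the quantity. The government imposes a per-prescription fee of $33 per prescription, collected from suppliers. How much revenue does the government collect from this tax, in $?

Without the tax, 358 − 4p = 2p − 80 gives 6p = 438, so p* = $73 and q* = 66.
With the tax collected from suppliers, supply shifts: qs = 2(p − 33) − 80.
New equilibrium: buyers pay $84, suppliers receive $51, q = 22. (Wedge: pb − ps = 33.)
Revenue = t · Q = 33 · 22 = $726.

Tax revenue = $726.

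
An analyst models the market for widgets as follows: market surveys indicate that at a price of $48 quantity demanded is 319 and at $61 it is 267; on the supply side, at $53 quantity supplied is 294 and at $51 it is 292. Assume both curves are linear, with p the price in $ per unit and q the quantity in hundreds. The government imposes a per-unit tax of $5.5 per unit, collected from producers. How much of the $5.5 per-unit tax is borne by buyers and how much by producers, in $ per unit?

Buyers bear $1.1 per unit; producers bear $4.4 per unit.

Demand slope: (267 − 319)/(61 − 48) = -4, so qd = 511 − 4p.
Supply slope: (292 − 294)/(51 − 53) = 1, so qs = p + 241.
Without the tax, 511 − 4p = p + 241 gives 5p = 270, so p* = $54 and q* = 295.
With the tax collected from producers, supply shifts: qs = (p − 5.5) + 241.
New equilibrium: buyers pay $55.1, producers receive $49.6, q = 290.6. (Wedge: pb − ps = 5.5.)
Burden on buyers: $1.1; on producers: $4.4. (They sum to $5.5.)
The less price-elastic side of the market bears the larger share of a per-unit tax.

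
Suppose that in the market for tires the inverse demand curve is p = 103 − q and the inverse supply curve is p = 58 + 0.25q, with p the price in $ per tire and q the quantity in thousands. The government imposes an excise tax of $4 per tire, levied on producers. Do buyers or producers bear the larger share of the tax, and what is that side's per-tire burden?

Inverting to q(p) form: qd = 103 − p; qs = 4p − 232.
Before the tax: set 103 − p = 4p − 232 → p* = $67, q* = 36.
With the tax collected from producers, supply shifts: qs = 4(p − 4) − 232.
New equilibrium: buyers pay $70.2, producers receive $66.2, q = 32.8. (Wedge: pb − ps = 4.)
Per-tire burden: buyers $3.2, producers $0.8.
Buyers take the larger share because demand is less price-elastic here (demand slope 1 vs supply slope 4).
The less price-elastic side of the market bears the larger share of a per-unit tax.

Buyers bear the larger share: $3.2 per tire.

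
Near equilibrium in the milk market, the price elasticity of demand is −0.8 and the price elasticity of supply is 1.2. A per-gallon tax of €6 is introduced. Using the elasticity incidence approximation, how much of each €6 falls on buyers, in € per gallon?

Buyers bear ≈ €3.6 per gallon.

Incidence ratio: buyers' share ≈ εs / (εs + |εd|) = 1.2 / (1.2 + 0.8) = 0.6.
So buyers bear ≈ 0.6 × €6 = €3.6; producers bear €2.4.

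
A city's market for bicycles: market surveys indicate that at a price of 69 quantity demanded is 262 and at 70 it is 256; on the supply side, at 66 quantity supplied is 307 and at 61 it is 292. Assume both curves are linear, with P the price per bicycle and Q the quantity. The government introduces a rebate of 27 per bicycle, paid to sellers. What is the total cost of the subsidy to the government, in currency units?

Demand slope: (256 − 262)/(70 − 69) = -6, so Qd = 676 − 6P.
Supply slope: (292 − 307)/(61 − 66) = 3, so Qs = 3P + 109.
Without the subsidy, 676 − 6P = 3P + 109 gives 9P = 567, so P* = 63 and Q* = 298.
With a per-unit subsidy paid to sellers, each receives P + 27 per unit sold, so supply becomes Qs = 3(P + 27) + 109.
New equilibrium: consumers pay 54, sellers receive 81, Q = 352. (Wedge: Pb − Ps = −27.)
Outlay = t · Q = 27 · 352 = 9504.

Government outlay = 9504.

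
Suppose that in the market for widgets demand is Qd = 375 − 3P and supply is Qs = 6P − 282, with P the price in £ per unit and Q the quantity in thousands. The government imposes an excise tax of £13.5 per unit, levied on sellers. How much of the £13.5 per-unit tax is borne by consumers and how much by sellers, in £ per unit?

Before the tax: set 375 − 3P = 6P − 282 → P* = £73, Q* = 156.
With the tax collected from sellers, supply shifts: Qs = 6(P − 13.5) − 282.
Solving gives Q = 129 with consumers paying £82 and sellers receiving £68.5 (the £13.5 wedge).
Burden on consumers: £9; on sellers: £4.5. (They sum to £13.5.)
The less price-elastic side of the market bears the larger share of a per-unit tax.

Consumers bear £9 per unit; sellers bear £4.5 per unit.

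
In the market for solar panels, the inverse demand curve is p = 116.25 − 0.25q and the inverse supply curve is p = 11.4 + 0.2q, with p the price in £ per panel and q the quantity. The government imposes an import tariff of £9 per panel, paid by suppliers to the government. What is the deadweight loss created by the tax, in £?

Deadweight loss = £90.

Rewrite in direct form: qd = 465 − 4p and qs = 5p − 57.
Without the tax, 465 − 4p = 5p − 57 gives 9p = 522, so p* = £58 and q* = 233.
With the tax collected from suppliers, supply shifts: qs = 5(p − 9) − 57.
New equilibrium: consumers pay £63, suppliers receive £54, q = 213. (Wedge: pb − ps = 9.)
Quantity falls by |ΔQ| = |233 − 213| = 20.
DWL = ½ · t · |ΔQ| = ½ · 9 · 20 = £90.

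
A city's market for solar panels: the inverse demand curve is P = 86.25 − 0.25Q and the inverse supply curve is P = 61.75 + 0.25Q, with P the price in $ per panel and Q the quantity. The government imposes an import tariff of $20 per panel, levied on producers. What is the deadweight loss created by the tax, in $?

Inverting to Q(P) form: Qd = 345 − 4P; Qs = 4P − 247.
Before the tax: set 345 − 4P = 4P − 247 → P* = $74, Q* = 49.
With the tax collected from producers, supply shifts: Qs = 4(P − 20) − 247.
New equilibrium: consumers pay $84, producers receive $64, Q = 9. (Wedge: Pb − Ps = 20.)
Quantity falls by |ΔQ| = |49 − 9| = 40.
DWL = ½ · t · |ΔQ| = ½ · 20 · 40 = $400.

Deadweight loss = $400.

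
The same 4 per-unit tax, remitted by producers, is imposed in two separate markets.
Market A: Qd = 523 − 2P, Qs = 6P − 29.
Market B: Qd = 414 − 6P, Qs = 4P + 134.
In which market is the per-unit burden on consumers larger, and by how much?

Market A: pre-tax P* = 69, Q* = 385; post-tax Q = 379; per-unit burden on consumers = 3.
Market B: pre-tax P* = 28, Q* = 246; post-tax Q = 236.4; per-unit burden on consumers = 1.6.
Difference: 3 vs 1.6 → market A is larger by 1.4.

Market A, by 1.4.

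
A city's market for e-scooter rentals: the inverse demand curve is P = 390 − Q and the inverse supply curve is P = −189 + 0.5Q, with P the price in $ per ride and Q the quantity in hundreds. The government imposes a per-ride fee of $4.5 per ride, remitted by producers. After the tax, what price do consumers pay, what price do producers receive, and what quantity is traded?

Consumers pay $7; producers receive $2.5; quantity = 383.

Inverting to Q(P) form: Qd = 390 − P; Qs = 2P + 378.
Before the tax: set 390 − P = 2P + 378 → P* = $4, Q* = 386.
With the tax collected from producers, supply shifts: Qs = 2(P − 4.5) + 378.
Solving gives Q = 383 with consumers paying $7 and producers receiving $2.5 (the $4.5 wedge).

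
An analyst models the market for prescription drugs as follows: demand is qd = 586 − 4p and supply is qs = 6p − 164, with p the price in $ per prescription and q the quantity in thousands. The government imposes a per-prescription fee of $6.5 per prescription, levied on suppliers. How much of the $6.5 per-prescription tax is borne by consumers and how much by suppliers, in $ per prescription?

Consumers bear $3.9 per prescription; suppliers bear $2.6 per prescription.

Without the tax, 586 − 4p = 6p − 164 gives 10p = 750, so p* = $75 and q* = 286.
With the tax collected from suppliers, supply shifts: qs = 6(p − 6.5) − 164.
Solving gives q = 270.4 with consumers paying $78.9 and suppliers receiving $72.4 (the $6.5 wedge).
Burden on consumers: $3.9; on suppliers: $2.6. (They sum to $6.5.)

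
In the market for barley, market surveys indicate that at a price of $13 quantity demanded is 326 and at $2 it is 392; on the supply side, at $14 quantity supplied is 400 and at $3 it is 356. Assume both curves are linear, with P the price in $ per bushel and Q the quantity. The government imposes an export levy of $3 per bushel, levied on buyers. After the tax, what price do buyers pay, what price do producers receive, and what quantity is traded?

Buyers pay $7.2; producers receive $4.2; quantity = 360.8.

Demand slope: (392 − 326)/(2 − 13) = -6, so Qd = 404 − 6P.
Supply slope: (356 − 400)/(3 − 14) = 4, so Qs = 4P + 344.
Without the tax, 404 − 6P = 4P + 344 gives 10P = 60, so P* = $6 and Q* = 368.
With the tax collected from buyers, demand (in seller-price terms) shifts: Qd = 404 − 6(P + 3).
Solving gives Q = 360.8 with buyers paying $7.2 and producers receiving $4.2 (the $3 wedge).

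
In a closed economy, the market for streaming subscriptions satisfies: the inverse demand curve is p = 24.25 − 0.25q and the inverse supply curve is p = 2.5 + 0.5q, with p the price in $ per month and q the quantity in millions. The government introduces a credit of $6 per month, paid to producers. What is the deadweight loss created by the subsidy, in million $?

Rewrite in direct form: qd = 97 − 4p and qs = 2p − 5.
Without the subsidy, 97 − 4p = 2p − 5 gives 6p = 102, so p* = $17 and q* = 29.
With a per-unit subsidy paid to producers, each receives p + 6 per unit sold, so supply becomes qs = 2(p + 6) − 5.
New equilibrium: consumers pay $15, producers receive $21, q = 37. (Wedge: pb − ps = −6.)
Quantity rises by |ΔQ| = |29 − 37| = 8.
DWL = ½ · t · |ΔQ| = ½ · 6 · 8 = $24.

Deadweight loss = $24 million.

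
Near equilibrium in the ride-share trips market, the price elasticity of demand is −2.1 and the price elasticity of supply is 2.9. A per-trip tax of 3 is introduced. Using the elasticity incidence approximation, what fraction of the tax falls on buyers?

Buyers' share ≈ 0.58.

Incidence ratio: buyers' share ≈ εs / (εs + |εd|) = 2.9 / (2.9 + 2.1) = 0.58.
Supply is the more elastic side, so buyers bear the larger share.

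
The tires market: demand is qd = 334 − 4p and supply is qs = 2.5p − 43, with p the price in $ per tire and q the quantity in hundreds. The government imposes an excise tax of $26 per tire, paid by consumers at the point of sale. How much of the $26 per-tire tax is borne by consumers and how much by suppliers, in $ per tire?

Before the tax: set 334 − 4p = 2.5p − 43 → p* = $58, q* = 102.
With the tax collected from consumers, demand (in seller-price terms) shifts: qd = 334 − 4(p + 26).
Solving gives q = 62 with consumers paying $68 and suppliers receiving $42 (the $26 wedge).
Burden on consumers: $10; on suppliers: $16. (They sum to $26.)
The less price-elastic side of the market bears the larger share of a per-unit tax.

Consumers bear $10 per tire; suppliers bear $16 per tire.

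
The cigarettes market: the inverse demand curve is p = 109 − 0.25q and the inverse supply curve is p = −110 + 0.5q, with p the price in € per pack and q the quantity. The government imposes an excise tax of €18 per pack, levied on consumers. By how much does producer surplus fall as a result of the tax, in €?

Rewrite in direct form: qd = 436 − 4p and qs = 2p + 220.
Before the tax: set 436 − 4p = 2p + 220 → p* = €36, q* = 292.
With the tax collected from consumers, demand (in seller-price terms) shifts: qd = 436 − 4(p + 18).
Solving gives q = 268 with consumers paying €42 and sellers receiving €24 (the €18 wedge).
ΔPS is the trapezoid between Q = 268 and Q = 292 of height €12: ½ · (292 + 268) · 12 = €3360.

Producer surplus falls by €3360.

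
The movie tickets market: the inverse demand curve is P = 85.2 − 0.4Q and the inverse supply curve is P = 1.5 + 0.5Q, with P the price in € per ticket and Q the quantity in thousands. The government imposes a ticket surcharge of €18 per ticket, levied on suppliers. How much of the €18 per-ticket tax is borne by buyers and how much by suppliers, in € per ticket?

Buyers bear €8 per ticket; suppliers bear €10 per ticket.

Inverting to Q(P) form: Qd = 213 − 2.5P; Qs = 2P − 3.
Before the tax: set 213 − 2.5P = 2P − 3 → P* = €48, Q* = 93.
With the tax collected from suppliers, supply shifts: Qs = 2(P − 18) − 3.
New equilibrium: buyers pay €56, suppliers receive €38, Q = 73. (Wedge: Pb − Ps = 18.)
Burden on buyers: €8; on suppliers: €10. (They sum to €18.)
The less price-elastic side of the market bears the larger share of a per-unit tax.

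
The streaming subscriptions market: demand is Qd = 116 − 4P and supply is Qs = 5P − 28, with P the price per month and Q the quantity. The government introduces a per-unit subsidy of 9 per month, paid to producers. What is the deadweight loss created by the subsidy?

Without the subsidy, 116 − 4P = 5P − 28 gives 9P = 144, so P* = 16 and Q* = 52.
With a per-unit subsidy paid to producers, each receives P + 9 per unit sold, so supply becomes Qs = 5(P + 9) − 28.
Solving gives Q = 72 with consumers paying 11 and producers receiving 20 (the 9 wedge).
Quantity rises by |ΔQ| = |52 − 72| = 20.
DWL = ½ · t · |ΔQ| = ½ · 9 · 20 = 90.

Deadweight loss = 90.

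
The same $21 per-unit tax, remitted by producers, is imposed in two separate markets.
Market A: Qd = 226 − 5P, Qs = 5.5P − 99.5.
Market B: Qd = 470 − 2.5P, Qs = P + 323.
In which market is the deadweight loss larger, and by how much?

Market A, by $420.

Market A: pre-tax P* = $31, Q* = 71; post-tax Q = 16; deadweight loss = $577.5.
Market B: pre-tax P* = $42, Q* = 365; post-tax Q = 350; deadweight loss = $157.5.
Difference: $577.5 vs $157.5 → market A is larger by $420.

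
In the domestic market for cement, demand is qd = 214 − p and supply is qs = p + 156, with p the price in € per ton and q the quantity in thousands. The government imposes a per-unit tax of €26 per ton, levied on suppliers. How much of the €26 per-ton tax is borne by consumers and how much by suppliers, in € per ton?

Consumers bear €13 per ton; suppliers bear €13 per ton.

Without the tax, 214 − p = p + 156 gives 2p = 58, so p* = €29 and q* = 185.
With the tax collected from suppliers, supply shifts: qs = (p − 26) + 156.
New equilibrium: consumers pay €42, suppliers receive €16, q = 172. (Wedge: pb − ps = 26.)
Burden on consumers: €13; on suppliers: €13. (They sum to €26.)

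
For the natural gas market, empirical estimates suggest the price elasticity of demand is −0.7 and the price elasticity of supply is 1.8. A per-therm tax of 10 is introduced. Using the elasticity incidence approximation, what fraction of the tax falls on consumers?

Incidence ratio: consumers' share ≈ εs / (εs + |εd|) = 1.8 / (1.8 + 0.7) = 0.72.
Supply is the more elastic side, so consumers bear the larger share.

Consumers' share ≈ 0.72.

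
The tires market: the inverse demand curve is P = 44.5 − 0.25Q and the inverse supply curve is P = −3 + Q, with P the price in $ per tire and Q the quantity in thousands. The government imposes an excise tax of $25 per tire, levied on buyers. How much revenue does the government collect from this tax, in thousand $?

Inverting to Q(P) form: Qd = 178 − 4P; Qs = P + 3.
Before the tax: set 178 − 4P = P + 3 → P* = $35, Q* = 38.
With the tax collected from buyers, demand (in seller-price terms) shifts: Qd = 178 − 4(P + 25).
New equilibrium: buyers pay $40, suppliers receive $15, Q = 18. (Wedge: Pb − Ps = 25.)
Revenue = t · Q = 25 · 18 = $450.

Tax revenue = $450 thousand.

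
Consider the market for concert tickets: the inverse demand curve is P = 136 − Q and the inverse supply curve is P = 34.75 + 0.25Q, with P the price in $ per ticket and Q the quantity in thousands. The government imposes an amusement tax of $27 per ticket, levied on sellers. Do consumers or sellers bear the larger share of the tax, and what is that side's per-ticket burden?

Rewrite in direct form: Qd = 136 − P and Qs = 4P − 139.
Before the tax: set 136 − P = 4P − 139 → P* = $55, Q* = 81.
With the tax collected from sellers, supply shifts: Qs = 4(P − 27) − 139.
New equilibrium: consumers pay $76.6, sellers receive $49.6, Q = 59.4. (Wedge: Pb − Ps = 27.)
Per-ticket burden: consumers $21.6, sellers $5.4.
Consumers take the larger share because demand is less price-elastic here (demand slope 1 vs supply slope 4).
The less price-elastic side of the market bears the larger share of a per-unit tax.

Consumers bear the larger share: $21.6 per ticket.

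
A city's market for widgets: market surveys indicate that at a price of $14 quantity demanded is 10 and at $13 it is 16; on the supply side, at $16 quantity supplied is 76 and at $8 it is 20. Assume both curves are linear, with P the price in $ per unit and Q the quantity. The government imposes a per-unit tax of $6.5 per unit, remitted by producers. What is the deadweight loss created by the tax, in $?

Deadweight loss = $68.25.

Demand slope: (16 − 10)/(13 − 14) = -6, so Qd = 94 − 6P.
Supply slope: (20 − 76)/(8 − 16) = 7, so Qs = 7P − 36.
Before the tax: set 94 − 6P = 7P − 36 → P* = $10, Q* = 34.
With the tax collected from producers, supply shifts: Qs = 7(P − 6.5) − 36.
New equilibrium: buyers pay $13.5, producers receive $7, Q = 13. (Wedge: Pb − Ps = 6.5.)
Quantity falls by |ΔQ| = |34 − 13| = 21.
DWL = ½ · t · |ΔQ| = ½ · 6.5 · 21 = $68.25.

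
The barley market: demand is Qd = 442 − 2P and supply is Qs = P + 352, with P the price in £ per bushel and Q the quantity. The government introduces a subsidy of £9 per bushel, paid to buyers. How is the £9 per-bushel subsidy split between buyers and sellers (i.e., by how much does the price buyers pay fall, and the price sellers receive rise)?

Buyers gain £3 per bushel; sellers gain £6 per bushel.

Before the subsidy: set 442 − 2P = P + 352 → P* = £30, Q* = 382.
With a per-unit subsidy paid to buyers, each effectively pays P − 9, so demand becomes Qd = 442 − 2(P − 9).
Solving gives Q = 388 with buyers paying £27 and sellers receiving £36 (the £9 wedge).
Gain to buyers: £3; to sellers: £6. (They sum to £9.)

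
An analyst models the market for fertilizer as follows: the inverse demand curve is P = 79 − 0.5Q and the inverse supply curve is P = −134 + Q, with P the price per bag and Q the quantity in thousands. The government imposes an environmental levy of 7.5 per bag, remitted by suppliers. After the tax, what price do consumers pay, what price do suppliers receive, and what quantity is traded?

Inverting to Q(P) form: Qd = 158 − 2P; Qs = P + 134.
Before the tax: set 158 − 2P = P + 134 → P* = 8, Q* = 142.
With the tax collected from suppliers, supply shifts: Qs = (P − 7.5) + 134.
New equilibrium: consumers pay 10.5, suppliers receive 3, Q = 137. (Wedge: Pb − Ps = 7.5.)
The less price-elastic side of the market bears the larger share of a per-unit tax.

Consumers pay 10.5; suppliers receive 3; quantity = 137.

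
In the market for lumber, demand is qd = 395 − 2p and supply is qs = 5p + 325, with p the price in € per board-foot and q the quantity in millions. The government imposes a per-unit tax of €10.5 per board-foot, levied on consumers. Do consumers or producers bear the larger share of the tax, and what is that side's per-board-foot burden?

Consumers bear the larger share: €7.5 per board-foot.

Before the tax: set 395 − 2p = 5p + 325 → p* = €10, q* = 375.
With the tax collected from consumers, demand (in seller-price terms) shifts: qd = 395 − 2(p + 10.5).
New equilibrium: consumers pay €17.5, producers receive €7, q = 360. (Wedge: pb − ps = 10.5.)
Per-board-foot burden: consumers €7.5, producers €3.
Consumers take the larger share because demand is less price-elastic here (demand slope 2 vs supply slope 5).
The less price-elastic side of the market bears the larger share of a per-unit tax.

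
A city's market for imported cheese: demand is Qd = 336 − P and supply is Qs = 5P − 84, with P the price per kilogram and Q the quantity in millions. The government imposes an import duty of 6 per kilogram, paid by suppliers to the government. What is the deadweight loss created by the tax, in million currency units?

Deadweight loss = 15 million.

Without the tax, 336 − P = 5P − 84 gives 6P = 420, so P* = 70 and Q* = 266.
With the tax collected from suppliers, supply shifts: Qs = 5(P − 6) − 84.
Solving gives Q = 261 with buyers paying 75 and suppliers receiving 69 (the 6 wedge).
Quantity falls by |ΔQ| = |266 − 261| = 5.
DWL = ½ · t · |ΔQ| = ½ · 6 · 5 = 15.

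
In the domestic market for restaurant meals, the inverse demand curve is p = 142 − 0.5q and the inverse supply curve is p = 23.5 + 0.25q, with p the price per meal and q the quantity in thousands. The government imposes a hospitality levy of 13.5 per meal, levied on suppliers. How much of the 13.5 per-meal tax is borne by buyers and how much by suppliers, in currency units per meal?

Rewrite in direct form: qd = 284 − 2p and qs = 4p − 94.
Without the tax, 284 − 2p = 4p − 94 gives 6p = 378, so p* = 63 and q* = 158.
With the tax collected from suppliers, supply shifts: qs = 4(p − 13.5) − 94.
Solving gives q = 140 with buyers paying 72 and suppliers receiving 58.5 (the 13.5 wedge).
Burden on buyers: 9; on suppliers: 4.5. (They sum to 13.5.)

Buyers bear 9 per meal; suppliers bear 4.5 per meal.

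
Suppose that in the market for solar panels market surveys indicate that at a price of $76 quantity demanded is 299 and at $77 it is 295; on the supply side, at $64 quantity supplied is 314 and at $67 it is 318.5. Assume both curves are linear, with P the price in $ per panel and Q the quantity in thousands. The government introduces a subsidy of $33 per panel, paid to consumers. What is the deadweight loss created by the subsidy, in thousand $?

Demand slope: (295 − 299)/(77 − 76) = -4, so Qd = 603 − 4P.
Supply slope: (318.5 − 314)/(67 − 64) = 1.5, so Qs = 1.5P + 218.
Before the subsidy: set 603 − 4P = 1.5P + 218 → P* = $70, Q* = 323.
With a per-unit subsidy paid to consumers, each effectively pays P − 33, so demand becomes Qd = 603 − 4(P − 33).
Solving gives Q = 359 with consumers paying $61 and suppliers receiving $94 (the $33 wedge).
Quantity rises by |ΔQ| = |323 − 359| = 36.
DWL = ½ · t · |ΔQ| = ½ · 33 · 36 = $594.

Deadweight loss = $594 thousand.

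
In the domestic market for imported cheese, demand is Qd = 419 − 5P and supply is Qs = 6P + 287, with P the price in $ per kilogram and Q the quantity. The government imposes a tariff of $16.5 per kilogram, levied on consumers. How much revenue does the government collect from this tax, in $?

Tax revenue = $5181.

Before the tax: set 419 − 5P = 6P + 287 → P* = $12, Q* = 359.
With the tax collected from consumers, demand (in seller-price terms) shifts: Qd = 419 − 5(P + 16.5).
New equilibrium: consumers pay $21, suppliers receive $4.5, Q = 314. (Wedge: Pb − Ps = 16.5.)
Revenue = t · Q = 16.5 · 314 = $5181.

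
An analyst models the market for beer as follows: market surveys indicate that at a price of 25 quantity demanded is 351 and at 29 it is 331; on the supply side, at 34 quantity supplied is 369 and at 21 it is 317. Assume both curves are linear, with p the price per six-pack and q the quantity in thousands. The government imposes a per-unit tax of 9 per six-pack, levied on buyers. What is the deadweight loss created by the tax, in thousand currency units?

Demand slope: (331 − 351)/(29 − 25) = -5, so qd = 476 − 5p.
Supply slope: (317 − 369)/(21 − 34) = 4, so qs = 4p + 233.
Without the tax, 476 − 5p = 4p + 233 gives 9p = 243, so p* = 27 and q* = 341.
With the tax collected from buyers, demand (in seller-price terms) shifts: qd = 476 − 5(p + 9).
Solving gives q = 321 with buyers paying 31 and producers receiving 22 (the 9 wedge).
Quantity falls by |ΔQ| = |341 − 321| = 20.
DWL = ½ · t · |ΔQ| = ½ · 9 · 20 = 90.

Deadweight loss = 90 thousand.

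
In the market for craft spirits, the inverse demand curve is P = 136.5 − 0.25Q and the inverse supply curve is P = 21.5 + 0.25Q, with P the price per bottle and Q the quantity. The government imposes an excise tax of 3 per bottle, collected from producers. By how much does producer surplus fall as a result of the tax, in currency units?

Inverting to Q(P) form: Qd = 546 − 4P; Qs = 4P − 86.
Without the tax, 546 − 4P = 4P − 86 gives 8P = 632, so P* = 79 and Q* = 230.
With the tax collected from producers, supply shifts: Qs = 4(P − 3) − 86.
Solving gives Q = 224 with consumers paying 80.5 and producers receiving 77.5 (the 3 wedge).
ΔPS is the trapezoid between Q = 224 and Q = 230 of height 1.5: ½ · (230 + 224) · 1.5 = 340.5.

Producer surplus falls by 340.5.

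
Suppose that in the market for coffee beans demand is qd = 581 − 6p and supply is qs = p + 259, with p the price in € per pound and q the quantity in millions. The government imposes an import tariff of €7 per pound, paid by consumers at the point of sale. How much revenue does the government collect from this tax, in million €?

Before the tax: set 581 − 6p = p + 259 → p* = €46, q* = 305.
With the tax collected from consumers, demand (in seller-price terms) shifts: qd = 581 − 6(p + 7).
Solving gives q = 299 with consumers paying €47 and producers receiving €40 (the €7 wedge).
Revenue = t · Q = 7 · 299 = €2093.

Tax revenue = €2093 million.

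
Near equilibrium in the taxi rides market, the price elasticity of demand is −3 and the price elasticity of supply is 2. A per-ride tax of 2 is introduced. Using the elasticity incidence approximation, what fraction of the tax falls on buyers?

Buyers' share ≈ 0.4.

Incidence ratio: buyers' share ≈ εs / (εs + |εd|) = 2 / (2 + 3) = 0.4.
Supply is the less elastic side, so buyers bear the smaller share.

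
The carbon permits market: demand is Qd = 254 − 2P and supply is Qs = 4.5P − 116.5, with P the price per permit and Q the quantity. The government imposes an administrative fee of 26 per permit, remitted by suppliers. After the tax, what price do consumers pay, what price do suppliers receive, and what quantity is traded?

Before the tax: set 254 − 2P = 4.5P − 116.5 → P* = 57, Q* = 140.
With the tax collected from suppliers, supply shifts: Qs = 4.5(P − 26) − 116.5.
New equilibrium: consumers pay 75, suppliers receive 49, Q = 104. (Wedge: Pb − Ps = 26.)
The less price-elastic side of the market bears the larger share of a per-unit tax.

Consumers pay 75; suppliers receive 49; quantity = 104.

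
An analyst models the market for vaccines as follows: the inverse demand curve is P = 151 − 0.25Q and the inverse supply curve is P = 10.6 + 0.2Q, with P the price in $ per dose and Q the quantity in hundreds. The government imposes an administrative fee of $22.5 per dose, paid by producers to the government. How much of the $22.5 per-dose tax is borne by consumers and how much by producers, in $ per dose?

Consumers bear $12.5 per dose; producers bear $10 per dose.

Rewrite in direct form: Qd = 604 − 4P and Qs = 5P − 53.
Before the tax: set 604 − 4P = 5P − 53 → P* = $73, Q* = 312.
With the tax collected from producers, supply shifts: Qs = 5(P − 22.5) − 53.
New equilibrium: consumers pay $85.5, producers receive $63, Q = 262. (Wedge: Pb − Ps = 22.5.)
Burden on consumers: $12.5; on producers: $10. (They sum to $22.5.)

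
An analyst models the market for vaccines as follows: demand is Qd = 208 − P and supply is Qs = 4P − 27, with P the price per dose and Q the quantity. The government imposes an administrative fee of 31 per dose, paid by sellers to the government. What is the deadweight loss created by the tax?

Deadweight loss = 384.4.

Before the tax: set 208 − P = 4P − 27 → P* = 47, Q* = 161.
With the tax collected from sellers, supply shifts: Qs = 4(P − 31) − 27.
New equilibrium: consumers pay 71.8, sellers receive 40.8, Q = 136.2. (Wedge: Pb − Ps = 31.)
Quantity falls by |ΔQ| = |161 − 136.2| = 24.8.
DWL = ½ · t · |ΔQ| = ½ · 31 · 24.8 = 384.4.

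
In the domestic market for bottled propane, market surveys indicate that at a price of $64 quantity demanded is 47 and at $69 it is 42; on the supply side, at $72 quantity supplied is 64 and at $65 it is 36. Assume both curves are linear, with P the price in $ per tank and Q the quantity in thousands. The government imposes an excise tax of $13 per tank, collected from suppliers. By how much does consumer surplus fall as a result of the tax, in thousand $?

Demand slope: (42 − 47)/(69 − 64) = -1, so Qd = 111 − P.
Supply slope: (36 − 64)/(65 − 72) = 4, so Qs = 4P − 224.
Without the tax, 111 − P = 4P − 224 gives 5P = 335, so P* = $67 and Q* = 44.
With the tax collected from suppliers, supply shifts: Qs = 4(P − 13) − 224.
New equilibrium: buyers pay $77.4, suppliers receive $64.4, Q = 33.6. (Wedge: Pb − Ps = 13.)
ΔCS is the trapezoid between Q = 33.6 and Q = 44 of height $10.4: ½ · (44 + 33.6) · 10.4 = $403.52.

Consumer surplus falls by $403.52 thousand.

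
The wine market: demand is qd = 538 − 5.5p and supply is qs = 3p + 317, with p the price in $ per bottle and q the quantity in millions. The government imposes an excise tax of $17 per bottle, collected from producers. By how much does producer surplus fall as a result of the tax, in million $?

Without the tax, 538 − 5.5p = 3p + 317 gives 8.5p = 221, so p* = $26 and q* = 395.
With the tax collected from producers, supply shifts: qs = 3(p − 17) + 317.
Solving gives q = 362 with consumers paying $32 and producers receiving $15 (the $17 wedge).
ΔPS is the trapezoid between Q = 362 and Q = 395 of height $11: ½ · (395 + 362) · 11 = $4163.5.

Producer surplus falls by $4163.5 million.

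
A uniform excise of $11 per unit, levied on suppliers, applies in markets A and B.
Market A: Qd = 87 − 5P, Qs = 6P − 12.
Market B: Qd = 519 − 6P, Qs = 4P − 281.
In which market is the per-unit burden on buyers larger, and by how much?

Market A, by $1.6.

Market A: pre-tax P* = $9, Q* = 42; post-tax Q = 12; per-unit burden on buyers = $6.
Market B: pre-tax P* = $80, Q* = 39; post-tax Q = 12.6; per-unit burden on buyers = $4.4.
Difference: $6 vs $4.4 → market A is larger by $1.6.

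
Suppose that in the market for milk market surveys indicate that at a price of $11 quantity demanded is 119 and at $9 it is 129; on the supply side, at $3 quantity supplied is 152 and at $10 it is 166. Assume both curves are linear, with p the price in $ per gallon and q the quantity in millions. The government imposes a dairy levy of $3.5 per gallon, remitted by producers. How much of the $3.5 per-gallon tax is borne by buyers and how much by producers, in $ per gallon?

Demand slope: (129 − 119)/(9 − 11) = -5, so qd = 174 − 5p.
Supply slope: (166 − 152)/(10 − 3) = 2, so qs = 2p + 146.
Before the tax: set 174 − 5p = 2p + 146 → p* = $4, q* = 154.
With the tax collected from producers, supply shifts: qs = 2(p − 3.5) + 146.
Solving gives q = 149 with buyers paying $5 and producers receiving $1.5 (the $3.5 wedge).
Burden on buyers: $1; on producers: $2.5. (They sum to $3.5.)

Buyers bear $1 per gallon; producers bear $2.5 per gallon.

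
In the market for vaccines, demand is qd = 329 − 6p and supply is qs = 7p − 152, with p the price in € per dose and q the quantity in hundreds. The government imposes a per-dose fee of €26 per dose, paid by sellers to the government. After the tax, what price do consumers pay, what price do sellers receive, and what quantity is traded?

Consumers pay €51; sellers receive €25; quantity = 23.

Without the tax, 329 − 6p = 7p − 152 gives 13p = 481, so p* = €37 and q* = 107.
With the tax collected from sellers, supply shifts: qs = 7(p − 26) − 152.
Solving gives q = 23 with consumers paying €51 and sellers receiving €25 (the €26 wedge).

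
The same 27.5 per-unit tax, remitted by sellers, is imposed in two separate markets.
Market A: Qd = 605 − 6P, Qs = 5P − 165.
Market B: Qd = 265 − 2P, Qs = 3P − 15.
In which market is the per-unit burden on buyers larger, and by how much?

Market A: pre-tax P* = 70, Q* = 185; post-tax Q = 110; per-unit burden on buyers = 12.5.
Market B: pre-tax P* = 56, Q* = 153; post-tax Q = 120; per-unit burden on buyers = 16.5.
Difference: 12.5 vs 16.5 → market B is larger by 4.

Market B, by 4.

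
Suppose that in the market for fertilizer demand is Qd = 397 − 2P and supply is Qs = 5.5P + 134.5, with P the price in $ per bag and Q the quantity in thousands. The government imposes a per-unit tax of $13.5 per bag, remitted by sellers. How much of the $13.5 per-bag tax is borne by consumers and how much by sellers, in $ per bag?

Consumers bear $9.9 per bag; sellers bear $3.6 per bag.

Before the tax: set 397 − 2P = 5.5P + 134.5 → P* = $35, Q* = 327.
With the tax collected from sellers, supply shifts: Qs = 5.5(P − 13.5) + 134.5.
New equilibrium: consumers pay $44.9, sellers receive $31.4, Q = 307.2. (Wedge: Pb − Ps = 13.5.)
Burden on consumers: $9.9; on sellers: $3.6. (They sum to $13.5.)
The less price-elastic side of the market bears the larger share of a per-unit tax.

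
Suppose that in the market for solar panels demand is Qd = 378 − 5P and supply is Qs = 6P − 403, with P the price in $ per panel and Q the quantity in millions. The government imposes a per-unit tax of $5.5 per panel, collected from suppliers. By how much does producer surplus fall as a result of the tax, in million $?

Before the tax: set 378 − 5P = 6P − 403 → P* = $71, Q* = 23.
With the tax collected from suppliers, supply shifts: Qs = 6(P − 5.5) − 403.
Solving gives Q = 8 with buyers paying $74 and suppliers receiving $68.5 (the $5.5 wedge).
ΔPS is the trapezoid between Q = 8 and Q = 23 of height $2.5: ½ · (23 + 8) · 2.5 = $38.75.

Producer surplus falls by $38.75 million.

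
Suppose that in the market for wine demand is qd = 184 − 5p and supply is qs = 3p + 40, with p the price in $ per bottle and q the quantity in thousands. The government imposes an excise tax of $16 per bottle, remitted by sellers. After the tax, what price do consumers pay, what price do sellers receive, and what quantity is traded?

Before the tax: set 184 − 5p = 3p + 40 → p* = $18, q* = 94.
With the tax collected from sellers, supply shifts: qs = 3(p − 16) + 40.
New equilibrium: consumers pay $24, sellers receive $8, q = 64. (Wedge: pb − ps = 16.)

Consumers pay $24; sellers receive $8; quantity = 64.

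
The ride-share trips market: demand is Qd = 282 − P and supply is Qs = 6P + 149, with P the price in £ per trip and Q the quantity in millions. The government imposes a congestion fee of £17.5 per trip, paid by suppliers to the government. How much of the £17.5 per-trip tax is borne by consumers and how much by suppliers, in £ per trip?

Without the tax, 282 − P = 6P + 149 gives 7P = 133, so P* = £19 and Q* = 263.
With the tax collected from suppliers, supply shifts: Qs = 6(P − 17.5) + 149.
Solving gives Q = 248 with consumers paying £34 and suppliers receiving £16.5 (the £17.5 wedge).
Burden on consumers: £15; on suppliers: £2.5. (They sum to £17.5.)
The less price-elastic side of the market bears the larger share of a per-unit tax.

Consumers bear £15 per trip; suppliers bear £2.5 per trip.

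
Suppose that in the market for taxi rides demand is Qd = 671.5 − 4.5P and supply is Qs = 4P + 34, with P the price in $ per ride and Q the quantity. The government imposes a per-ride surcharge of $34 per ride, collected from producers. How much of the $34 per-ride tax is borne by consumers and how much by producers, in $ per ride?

Consumers bear $16 per ride; producers bear $18 per ride.

Before the tax: set 671.5 − 4.5P = 4P + 34 → P* = $75, Q* = 334.
With the tax collected from producers, supply shifts: Qs = 4(P − 34) + 34.
Solving gives Q = 262 with consumers paying $91 and producers receiving $57 (the $34 wedge).
Burden on consumers: $16; on producers: $18. (They sum to $34.)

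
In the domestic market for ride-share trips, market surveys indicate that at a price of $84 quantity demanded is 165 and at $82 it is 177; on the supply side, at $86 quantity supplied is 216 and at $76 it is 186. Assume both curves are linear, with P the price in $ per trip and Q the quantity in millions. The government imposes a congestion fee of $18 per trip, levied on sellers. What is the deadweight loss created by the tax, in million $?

Deadweight loss = $324 million.

Demand slope: (177 − 165)/(82 − 84) = -6, so Qd = 669 − 6P.
Supply slope: (186 − 216)/(76 − 86) = 3, so Qs = 3P − 42.
Before the tax: set 669 − 6P = 3P − 42 → P* = $79, Q* = 195.
With the tax collected from sellers, supply shifts: Qs = 3(P − 18) − 42.
New equilibrium: consumers pay $85, sellers receive $67, Q = 159. (Wedge: Pb − Ps = 18.)
Quantity falls by |ΔQ| = |195 − 159| = 36.
DWL = ½ · t · |ΔQ| = ½ · 18 · 36 = $324.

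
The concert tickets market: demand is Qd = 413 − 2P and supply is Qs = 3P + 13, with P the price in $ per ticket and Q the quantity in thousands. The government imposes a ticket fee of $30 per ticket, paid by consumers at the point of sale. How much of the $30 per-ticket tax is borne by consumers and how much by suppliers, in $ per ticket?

Without the tax, 413 − 2P = 3P + 13 gives 5P = 400, so P* = $80 and Q* = 253.
With the tax collected from consumers, demand (in seller-price terms) shifts: Qd = 413 − 2(P + 30).
New equilibrium: consumers pay $98, suppliers receive $68, Q = 217. (Wedge: Pb − Ps = 30.)
Burden on consumers: $18; on suppliers: $12. (They sum to $30.)

Consumers bear $18 per ticket; suppliers bear $12 per ticket.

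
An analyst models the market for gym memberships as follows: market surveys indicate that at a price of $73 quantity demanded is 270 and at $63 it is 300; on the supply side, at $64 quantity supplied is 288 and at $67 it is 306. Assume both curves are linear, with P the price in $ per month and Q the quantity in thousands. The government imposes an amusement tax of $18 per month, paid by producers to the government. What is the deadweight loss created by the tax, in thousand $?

Deadweight loss = $324 thousand.

Demand slope: (300 − 270)/(63 − 73) = -3, so Qd = 489 − 3P.
Supply slope: (306 − 288)/(67 − 64) = 6, so Qs = 6P − 96.
Without the tax, 489 − 3P = 6P − 96 gives 9P = 585, so P* = $65 and Q* = 294.
With the tax collected from producers, supply shifts: Qs = 6(P − 18) − 96.
New equilibrium: consumers pay $77, producers receive $59, Q = 258. (Wedge: Pb − Ps = 18.)
Quantity falls by |ΔQ| = |294 − 258| = 36.
DWL = ½ · t · |ΔQ| = ½ · 18 · 36 = $324.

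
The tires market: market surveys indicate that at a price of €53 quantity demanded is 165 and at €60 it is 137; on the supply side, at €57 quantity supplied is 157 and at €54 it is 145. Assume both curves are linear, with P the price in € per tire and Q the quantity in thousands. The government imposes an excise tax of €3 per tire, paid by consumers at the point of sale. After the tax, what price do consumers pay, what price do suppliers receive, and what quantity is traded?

Demand slope: (137 − 165)/(60 − 53) = -4, so Qd = 377 − 4P.
Supply slope: (145 − 157)/(54 − 57) = 4, so Qs = 4P − 71.
Without the tax, 377 − 4P = 4P − 71 gives 8P = 448, so P* = €56 and Q* = 153.
With the tax collected from consumers, demand (in seller-price terms) shifts: Qd = 377 − 4(P + 3).
New equilibrium: consumers pay €57.5, suppliers receive €54.5, Q = 147. (Wedge: Pb − Ps = 3.)

Consumers pay €57.5; suppliers receive €54.5; quantity = 147.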